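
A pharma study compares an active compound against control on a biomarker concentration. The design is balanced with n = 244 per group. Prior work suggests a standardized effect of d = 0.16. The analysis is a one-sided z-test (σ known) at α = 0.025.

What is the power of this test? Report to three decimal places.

Noncentrality parameter: δ = d·√(n/2) = 0.16 × √(244/2) = 1.7673
Critical value for a one-sided test at α = 0.025: z_α = 1.960.
Power = P(Z > 1.960 − δ) = Φ(-0.193) = 0.4236.

Power ≈ 0.424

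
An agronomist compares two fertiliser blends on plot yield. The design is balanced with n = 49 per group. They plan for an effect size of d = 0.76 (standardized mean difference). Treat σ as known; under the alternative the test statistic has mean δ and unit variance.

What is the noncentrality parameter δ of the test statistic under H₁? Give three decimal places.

δ ≈ 3.762

The noncentrality parameter scales effect size by the design's sample-size factor: δ = d·√(n/2) = 0.76 × √(49/2) = 3.7618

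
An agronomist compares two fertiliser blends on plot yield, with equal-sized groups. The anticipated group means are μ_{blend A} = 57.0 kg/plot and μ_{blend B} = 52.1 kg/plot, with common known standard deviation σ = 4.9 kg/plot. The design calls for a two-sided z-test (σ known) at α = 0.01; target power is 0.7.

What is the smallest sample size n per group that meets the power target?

n = 20 per group

Standardized effect: d = |μ_{blend A} − μ_{blend B}| / σ = |57.0 − 52.1| / 4.9 = 1.0000
For power 0.7 need Φ(δ − z_{0.005}) = 0.7, so δ = z_{0.005} + z_{0.30} = 2.576 + 0.524 = 3.100.
(Ignoring the negligible lower-tail rejection probability gives the usual closed-form inversion.)
δ = d·√(n/2) ⇒ n = 2(δ/d)² = 2 × (3.100 / 1.0000)² = 19.22.
Round up to the next whole unit.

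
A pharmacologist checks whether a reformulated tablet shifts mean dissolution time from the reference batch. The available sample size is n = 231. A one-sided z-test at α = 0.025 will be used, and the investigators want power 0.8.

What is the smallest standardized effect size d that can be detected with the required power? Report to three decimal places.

d ≈ 0.184

Need Φ(δ − 1.960) = 0.8, so δ = 1.960 + 0.842 = 2.802.
δ = d·√n ⇒ d = δ/√n = 2.802/√231 = 0.1843.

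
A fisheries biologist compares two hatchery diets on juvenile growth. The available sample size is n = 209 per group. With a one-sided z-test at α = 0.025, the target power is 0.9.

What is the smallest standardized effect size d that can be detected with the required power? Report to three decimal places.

d ≈ 0.317

Need Φ(δ − 1.960) = 0.9, so δ = 1.960 + 1.282 = 3.242.
δ = d·√(n/2) ⇒ d = δ/√(n/2) = 3.242/√(209/2) = 0.3171.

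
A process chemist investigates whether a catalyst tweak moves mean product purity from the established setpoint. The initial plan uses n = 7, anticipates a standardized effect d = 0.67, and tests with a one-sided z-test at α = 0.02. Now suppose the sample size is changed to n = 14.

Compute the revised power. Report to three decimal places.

With n = 14: δ = d·√n = 0.67 × √14 = 2.5069. Critical value z_{0.02} = 2.054.
Revised power = P(Z > 2.054 − δ) = Φ(0.453) = 0.6748.

Power ≈ 0.675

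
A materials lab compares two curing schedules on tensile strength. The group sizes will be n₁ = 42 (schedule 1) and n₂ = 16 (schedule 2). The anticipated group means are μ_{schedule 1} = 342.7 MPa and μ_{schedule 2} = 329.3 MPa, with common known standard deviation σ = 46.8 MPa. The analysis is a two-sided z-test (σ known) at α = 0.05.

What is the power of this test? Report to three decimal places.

Power ≈ 0.164

Standardized effect: d = |μ_{schedule 1} − μ_{schedule 2}| / σ = |342.7 − 329.3| / 46.8 = 0.2863
Noncentrality parameter: δ = d / √(1/n₁ + 1/n₂) = 0.2863 / √(1/42 + 1/16) = 0.9746
Two-sided α = 0.05 → critical value z_{0.025} = 1.960.
Power = Φ(δ − 1.960) + Φ(−δ − 1.960) = Φ(-0.985) + Φ(-2.935) = 0.1622 + 0.0017 = 0.1639.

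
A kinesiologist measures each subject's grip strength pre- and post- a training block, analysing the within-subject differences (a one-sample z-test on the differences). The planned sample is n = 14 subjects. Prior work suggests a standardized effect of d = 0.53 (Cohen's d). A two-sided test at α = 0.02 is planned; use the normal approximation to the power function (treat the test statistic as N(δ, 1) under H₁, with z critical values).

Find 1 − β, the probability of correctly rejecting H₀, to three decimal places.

Noncentrality parameter: δ = d·√n = 0.53 × √14 = 1.9831
Critical value for a two-sided test at α = 0.02: z_{α/2} = 2.326.
Power = Φ(δ − 2.326) + Φ(−δ − 2.326) = Φ(-0.343) + Φ(-4.309) = 0.3657 + 0.0000 = 0.3657.

Power ≈ 0.366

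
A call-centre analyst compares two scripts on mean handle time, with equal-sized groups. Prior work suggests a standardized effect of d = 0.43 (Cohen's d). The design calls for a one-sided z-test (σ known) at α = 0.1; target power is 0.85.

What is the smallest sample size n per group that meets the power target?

n = 59 per group

For power 0.85 need Φ(δ − z_{0.1}) = 0.85, so δ = z_{0.1} + z_{0.15} = 1.282 + 1.036 = 2.318.
δ = d·√(n/2) ⇒ n = 2(δ/d)² = 2 × (2.318 / 0.43)² = 58.12.
Rounding up, n = 59 per group.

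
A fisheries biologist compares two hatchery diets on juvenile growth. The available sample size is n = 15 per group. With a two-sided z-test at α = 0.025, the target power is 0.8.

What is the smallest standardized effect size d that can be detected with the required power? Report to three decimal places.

Required noncentrality: δ = z_{0.0125} + z_{0.20} = 2.241 + 0.842 = 3.083.
(Lower-tail contribution to power is negligible for δ > 0.)
δ = d·√(n/2) ⇒ d = δ/√(n/2) = 3.083/√(15/2) = 1.1258.

d ≈ 1.126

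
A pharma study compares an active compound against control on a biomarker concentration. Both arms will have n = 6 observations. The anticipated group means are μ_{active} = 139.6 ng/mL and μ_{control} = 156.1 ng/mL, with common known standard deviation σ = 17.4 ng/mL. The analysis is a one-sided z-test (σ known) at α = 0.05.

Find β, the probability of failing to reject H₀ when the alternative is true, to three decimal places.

β ≈ 0.501

Standardized effect: d = |μ_{active} − μ_{control}| / σ = |139.6 − 156.1| / 17.4 = 0.9483
Noncentrality parameter: δ = d·√(n/2) = 0.9483 × √(6/2) = 1.6425
One-sided α = 0.05 → critical value z_{0.05} = 1.645.
Power = P(Z > 1.645 − δ) = Φ(-0.002) = 0.4990.
Type II error: β = 1 − power = 1 − 0.4990 = 0.5010.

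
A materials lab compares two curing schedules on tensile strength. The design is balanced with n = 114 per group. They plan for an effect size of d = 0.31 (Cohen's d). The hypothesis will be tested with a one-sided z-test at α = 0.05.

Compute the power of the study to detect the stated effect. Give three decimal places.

Power ≈ 0.757

Noncentrality parameter: δ = d·√(n/2) = 0.31 × √(114/2) = 2.3404
One-sided α = 0.05 → critical value z_{0.05} = 1.645.
Power = Φ(δ − 1.645) = Φ(0.696) = 0.7567.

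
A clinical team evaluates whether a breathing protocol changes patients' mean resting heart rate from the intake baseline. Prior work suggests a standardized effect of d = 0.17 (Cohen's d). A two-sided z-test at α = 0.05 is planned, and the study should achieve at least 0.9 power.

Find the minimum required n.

Set Φ(δ − 1.960) = 0.9; then δ − 1.960 = Φ⁻¹(0.9) = 1.282, giving δ = 3.242.
(Ignoring the negligible lower-tail rejection probability gives the usual closed-form inversion.)
δ = d·√n ⇒ n = (δ/d)² = (3.242 / 0.17)² = 363.58.
Round up to the next whole unit.

n = 364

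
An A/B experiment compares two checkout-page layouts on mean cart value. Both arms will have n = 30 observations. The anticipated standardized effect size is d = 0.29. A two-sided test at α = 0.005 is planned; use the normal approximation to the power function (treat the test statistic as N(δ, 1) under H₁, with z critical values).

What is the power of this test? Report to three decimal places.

Power ≈ 0.046

Noncentrality parameter: δ = d·√(n/2) = 0.29 × √(30/2) = 1.1232
Critical value for a two-sided test at α = 0.005: z_{α/2} = 2.807.
Power = Φ(δ − 2.807) + Φ(−δ − 2.807) = Φ(-1.684) + Φ(-3.930) = 0.0461 + 0.0000 = 0.0461.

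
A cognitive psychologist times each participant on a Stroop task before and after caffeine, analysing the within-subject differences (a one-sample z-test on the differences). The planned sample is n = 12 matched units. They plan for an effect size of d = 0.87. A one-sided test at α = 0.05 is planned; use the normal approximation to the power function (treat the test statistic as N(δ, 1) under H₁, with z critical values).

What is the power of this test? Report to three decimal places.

Power ≈ 0.914

Noncentrality parameter: δ = d·√n = 0.87 × √12 = 3.0138
Critical value for a one-sided test at α = 0.05: z_α = 1.645.
Power = Φ(δ − 1.645) = Φ(1.369) = 0.9145.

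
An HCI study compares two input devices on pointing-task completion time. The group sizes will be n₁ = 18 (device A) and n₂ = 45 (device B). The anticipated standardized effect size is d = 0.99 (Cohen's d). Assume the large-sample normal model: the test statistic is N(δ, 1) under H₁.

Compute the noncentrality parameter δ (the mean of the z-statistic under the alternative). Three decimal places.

δ = d / √(1/n₁ + 1/n₂) = 0.99 / √(1/18 + 1/45) = 3.5498

δ ≈ 3.550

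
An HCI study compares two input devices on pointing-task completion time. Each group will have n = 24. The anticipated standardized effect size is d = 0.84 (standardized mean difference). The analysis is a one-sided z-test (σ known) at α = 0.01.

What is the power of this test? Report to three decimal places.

Power ≈ 0.720

Noncentrality parameter: δ = d·√(n/2) = 0.84 × √(24/2) = 2.9098
One-sided α = 0.01 → critical value z_{0.01} = 2.326.
Power = Φ(δ − 2.326) = Φ(0.583) = 0.7202.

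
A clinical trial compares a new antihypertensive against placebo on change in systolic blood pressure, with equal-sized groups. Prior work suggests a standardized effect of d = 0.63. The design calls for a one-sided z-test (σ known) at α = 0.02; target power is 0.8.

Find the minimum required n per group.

For power 0.8 need Φ(δ − z_{0.02}) = 0.8, so δ = z_{0.02} + z_{0.20} = 2.054 + 0.842 = 2.895.
δ = d·√(n/2) ⇒ n = 2(δ/d)² = 2 × (2.895 / 0.63)² = 42.24.
Round up to the next whole unit.

n = 43 per group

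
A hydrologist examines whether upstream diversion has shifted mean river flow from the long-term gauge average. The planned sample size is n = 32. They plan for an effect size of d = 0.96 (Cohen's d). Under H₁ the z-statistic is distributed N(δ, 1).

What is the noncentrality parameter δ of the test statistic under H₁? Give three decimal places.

δ = d·√n = 0.96 × √32 = 5.4306

δ ≈ 5.431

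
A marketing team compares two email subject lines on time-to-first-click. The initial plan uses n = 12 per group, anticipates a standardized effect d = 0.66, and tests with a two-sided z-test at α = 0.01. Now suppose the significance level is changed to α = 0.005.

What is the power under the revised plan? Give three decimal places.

Power ≈ 0.117

δ = d·√(n/2) = 0.66 × √(12/2) = 1.6167 (unchanged). New critical value: z_{0.0025} = 2.807.
Revised power = Φ(δ − 2.807) + Φ(−δ − 2.807) = Φ(-1.190) + Φ(-4.424) = 0.1170 + 0.0000 = 0.1170.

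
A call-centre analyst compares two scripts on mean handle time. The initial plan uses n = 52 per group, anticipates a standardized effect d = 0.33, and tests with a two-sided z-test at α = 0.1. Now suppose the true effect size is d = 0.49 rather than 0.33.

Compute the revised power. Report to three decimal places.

With d = 0.49: δ = d·√(n/2) = 0.49 × √(52/2) = 2.4985. Critical value z_{0.05} = 1.645.
Revised power = Φ(δ − 1.645) + Φ(−δ − 1.645) = Φ(0.854) + Φ(-4.143) = 0.8034 + 0.0000 = 0.8034.

Power ≈ 0.803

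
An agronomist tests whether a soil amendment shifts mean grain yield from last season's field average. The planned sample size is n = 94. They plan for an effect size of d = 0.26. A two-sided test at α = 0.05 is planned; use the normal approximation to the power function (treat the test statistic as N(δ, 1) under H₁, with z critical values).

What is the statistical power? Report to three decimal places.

Noncentrality parameter: δ = d·√n = 0.26 × √94 = 2.5208
Two-sided α = 0.05 → critical value z_{0.025} = 1.960.
Power = Φ(δ − 1.960) + Φ(−δ − 1.960) = Φ(0.561) + Φ(-4.481) = 0.7125 + 0.0000 = 0.7125.

Power ≈ 0.713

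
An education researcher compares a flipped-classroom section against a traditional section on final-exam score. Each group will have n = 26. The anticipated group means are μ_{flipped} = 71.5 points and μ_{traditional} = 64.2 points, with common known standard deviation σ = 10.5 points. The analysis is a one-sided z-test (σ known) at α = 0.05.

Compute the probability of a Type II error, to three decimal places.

β ≈ 0.194

Standardized effect: d = |μ_{flipped} − μ_{traditional}| / σ = |71.5 − 64.2| / 10.5 = 0.6952
Noncentrality parameter: δ = d·√(n/2) = 0.6952 × √(26/2) = 2.5067
Critical value for a one-sided test at α = 0.05: z_α = 1.645.
Power = P(Z > 1.645 − δ) = Φ(0.862) = 0.8056.
Type II error: β = 1 − power = 1 − 0.8056 = 0.1944.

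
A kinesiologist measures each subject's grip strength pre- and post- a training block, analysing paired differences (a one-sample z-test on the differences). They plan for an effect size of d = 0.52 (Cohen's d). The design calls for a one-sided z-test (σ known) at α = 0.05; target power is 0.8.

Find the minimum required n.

n = 23

For power 0.8 need Φ(δ − z_{0.05}) = 0.8, so δ = z_{0.05} + z_{0.20} = 1.645 + 0.842 = 2.486.
δ = d·√n ⇒ n = (δ/d)² = (2.486 / 0.52)² = 22.86.
Rounding up, n = 23.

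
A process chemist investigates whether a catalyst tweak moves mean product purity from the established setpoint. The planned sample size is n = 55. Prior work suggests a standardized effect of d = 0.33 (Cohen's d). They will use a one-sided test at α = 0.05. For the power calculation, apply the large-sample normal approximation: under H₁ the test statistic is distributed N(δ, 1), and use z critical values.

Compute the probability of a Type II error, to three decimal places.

Noncentrality parameter: δ = d·√n = 0.33 × √55 = 2.4473
Critical value for a one-sided test at α = 0.05: z_α = 1.645.
Power = P(Z > 1.645 − δ) = Φ(0.802) = 0.7889.
Type II error: β = 1 − power = 1 − 0.7889 = 0.2111.

β ≈ 0.211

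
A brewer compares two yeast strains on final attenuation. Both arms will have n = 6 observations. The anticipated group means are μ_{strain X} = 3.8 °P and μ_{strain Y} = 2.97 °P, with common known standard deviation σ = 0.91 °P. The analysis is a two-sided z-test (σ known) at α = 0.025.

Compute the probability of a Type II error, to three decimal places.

β ≈ 0.746

Standardized effect: d = |μ_{strain X} − μ_{strain Y}| / σ = |3.8 − 2.97| / 0.91 = 0.9121
Noncentrality parameter: δ = d·√(n/2) = 0.9121 × √(6/2) = 1.5798
Critical value for a two-sided test at α = 0.025: z_{α/2} = 2.241.
Power = Φ(δ − 2.241) + Φ(−δ − 2.241) = Φ(-0.662) + Φ(-3.821) = 0.2541 + 0.0001 = 0.2542.
Type II error: β = 1 − power = 1 − 0.2542 = 0.7458.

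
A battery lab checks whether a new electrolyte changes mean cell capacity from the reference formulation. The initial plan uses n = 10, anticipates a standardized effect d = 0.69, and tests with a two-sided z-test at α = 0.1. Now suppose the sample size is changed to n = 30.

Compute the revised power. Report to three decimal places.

With n = 30: δ = d·√n = 0.69 × √30 = 3.7793. Critical value z_{0.05} = 1.645.
Revised power = Φ(δ − 1.645) + Φ(−δ − 1.645) = Φ(2.134) + Φ(-5.424) = 0.9836 + 0.0000 = 0.9836.

Power ≈ 0.984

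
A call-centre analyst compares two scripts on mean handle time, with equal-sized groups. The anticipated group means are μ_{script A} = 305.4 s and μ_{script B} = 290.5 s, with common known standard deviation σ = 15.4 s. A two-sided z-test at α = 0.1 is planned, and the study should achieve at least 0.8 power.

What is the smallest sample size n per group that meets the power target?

n = 14 per group

Standardized effect: d = |μ_{script A} − μ_{script B}| / σ = |305.4 − 290.5| / 15.4 = 0.9675
For power 0.8 need Φ(δ − z_{0.05}) = 0.8, so δ = z_{0.05} + z_{0.20} = 1.645 + 0.842 = 2.486.
(Ignoring the negligible lower-tail rejection probability gives the usual closed-form inversion.)
δ = d·√(n/2) ⇒ n = 2(δ/d)² = 2 × (2.486 / 0.9675)² = 13.21.
Round up to the next whole unit.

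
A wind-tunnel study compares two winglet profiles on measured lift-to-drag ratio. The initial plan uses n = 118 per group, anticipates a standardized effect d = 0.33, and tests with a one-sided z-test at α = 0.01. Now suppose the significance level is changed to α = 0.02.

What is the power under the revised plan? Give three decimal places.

δ = d·√(n/2) = 0.33 × √(118/2) = 2.5348 (unchanged). New critical value: z_{0.02} = 2.054.
Revised power = Φ(δ − 2.054) = Φ(0.481) = 0.6848.

Power ≈ 0.685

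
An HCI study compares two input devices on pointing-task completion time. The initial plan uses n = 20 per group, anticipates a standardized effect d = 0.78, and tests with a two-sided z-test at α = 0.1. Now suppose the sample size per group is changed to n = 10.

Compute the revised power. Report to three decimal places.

With n = 10 per group: δ = d·√(n/2) = 0.78 × √(10/2) = 1.7441. Critical value z_{0.05} = 1.645.
Revised power = Φ(δ − 1.645) + Φ(−δ − 1.645) = Φ(0.099) + Φ(-3.389) = 0.5395 + 0.0004 = 0.5399.

Power ≈ 0.540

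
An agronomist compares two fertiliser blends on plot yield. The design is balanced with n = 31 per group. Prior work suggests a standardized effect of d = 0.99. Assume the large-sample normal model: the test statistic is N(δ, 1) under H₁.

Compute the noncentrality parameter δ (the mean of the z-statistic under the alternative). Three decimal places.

The noncentrality parameter scales effect size by the design's sample-size factor: δ = d·√(n/2) = 0.99 × √(31/2) = 3.8976

δ ≈ 3.898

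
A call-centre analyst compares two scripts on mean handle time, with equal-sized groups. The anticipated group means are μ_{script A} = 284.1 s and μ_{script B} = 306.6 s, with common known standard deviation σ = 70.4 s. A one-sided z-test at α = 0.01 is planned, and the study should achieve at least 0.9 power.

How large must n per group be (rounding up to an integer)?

n = 255 per group

Standardized effect: d = |μ_{script A} − μ_{script B}| / σ = |284.1 − 306.6| / 70.4 = 0.3196
Set Φ(δ − 2.326) = 0.9; then δ − 2.326 = Φ⁻¹(0.9) = 1.282, giving δ = 3.608.
δ = d·√(n/2) ⇒ n = 2(δ/d)² = 2 × (3.608 / 0.3196)² = 254.87.
Rounding up, n = 255 per group.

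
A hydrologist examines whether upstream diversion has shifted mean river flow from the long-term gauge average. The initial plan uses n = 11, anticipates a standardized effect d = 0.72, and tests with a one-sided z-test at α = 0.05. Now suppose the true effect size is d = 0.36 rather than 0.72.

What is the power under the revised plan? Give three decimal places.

Power ≈ 0.326

With d = 0.36: δ = d·√n = 0.36 × √11 = 1.1940. Critical value z_{0.05} = 1.645.
Revised power = P(Z > 1.645 − δ) = Φ(-0.451) = 0.3260.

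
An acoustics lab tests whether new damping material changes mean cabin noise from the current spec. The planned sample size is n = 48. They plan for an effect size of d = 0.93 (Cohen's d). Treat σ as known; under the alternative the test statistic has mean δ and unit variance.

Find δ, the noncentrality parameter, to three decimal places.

δ ≈ 6.443

The noncentrality parameter scales effect size by the design's sample-size factor: δ = d·√n = 0.93 × √48 = 6.4432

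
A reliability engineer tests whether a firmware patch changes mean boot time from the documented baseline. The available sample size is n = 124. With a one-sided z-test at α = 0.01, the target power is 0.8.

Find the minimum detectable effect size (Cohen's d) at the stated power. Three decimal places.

d ≈ 0.284

Need Φ(δ − 2.326) = 0.8, so δ = 2.326 + 0.842 = 3.168.
δ = d·√n ⇒ d = δ/√n = 3.168/√124 = 0.2845.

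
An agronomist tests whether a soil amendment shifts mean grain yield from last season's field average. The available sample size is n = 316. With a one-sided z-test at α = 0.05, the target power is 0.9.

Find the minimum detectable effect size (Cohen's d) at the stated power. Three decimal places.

Need Φ(δ − 1.645) = 0.9, so δ = 1.645 + 1.282 = 2.926.
δ = d·√n ⇒ d = δ/√n = 2.926/√316 = 0.1646.

d ≈ 0.165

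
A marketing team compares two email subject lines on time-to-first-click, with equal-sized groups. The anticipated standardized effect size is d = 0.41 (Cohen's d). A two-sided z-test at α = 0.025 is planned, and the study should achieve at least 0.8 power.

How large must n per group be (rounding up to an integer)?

For power 0.8 need Φ(δ − z_{0.0125}) = 0.8, so δ = z_{0.0125} + z_{0.20} = 2.241 + 0.842 = 3.083.
(Ignoring the negligible lower-tail rejection probability gives the usual closed-form inversion.)
δ = d·√(n/2) ⇒ n = 2(δ/d)² = 2 × (3.083 / 0.41)² = 113.09.
Rounding up, n = 114 per group.

n = 114 per group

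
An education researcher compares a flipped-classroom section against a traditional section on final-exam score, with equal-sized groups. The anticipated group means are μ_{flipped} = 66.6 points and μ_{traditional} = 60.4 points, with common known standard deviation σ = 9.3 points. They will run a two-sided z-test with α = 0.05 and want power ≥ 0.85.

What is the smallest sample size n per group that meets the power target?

Standardized effect: d = |μ_{flipped} − μ_{traditional}| / σ = |66.6 − 60.4| / 9.3 = 0.6667
For power 0.85 need Φ(δ − z_{0.025}) = 0.85, so δ = z_{0.025} + z_{0.15} = 1.960 + 1.036 = 2.996.
(For δ > 0 the lower-tail rejection region contributes negligibly to power, so the one-term inversion is standard.)
δ = d·√(n/2) ⇒ n = 2(δ/d)² = 2 × (2.996 / 0.6667)² = 40.40.
Round up to the next whole unit.

n = 41 per group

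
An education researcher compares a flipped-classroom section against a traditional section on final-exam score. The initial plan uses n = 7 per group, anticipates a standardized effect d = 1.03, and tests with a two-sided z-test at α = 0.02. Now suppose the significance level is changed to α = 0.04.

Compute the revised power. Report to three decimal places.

δ = d·√(n/2) = 1.03 × √(7/2) = 1.9270 (unchanged). New critical value: z_{0.02} = 2.054.
Revised power = Φ(δ − 2.054) + Φ(−δ − 2.054) = Φ(-0.127) + Φ(-3.981) = 0.4496 + 0.0000 = 0.4496.

Power ≈ 0.450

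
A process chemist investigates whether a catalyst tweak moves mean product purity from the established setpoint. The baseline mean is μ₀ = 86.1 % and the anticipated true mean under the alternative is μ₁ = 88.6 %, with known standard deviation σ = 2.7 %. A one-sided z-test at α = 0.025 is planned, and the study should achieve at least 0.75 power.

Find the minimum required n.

n = 9

Standardized effect: d = |μ₁ − μ₀| / σ = |88.6 − 86.1| / 2.7 = 0.9259
For power 0.75 need Φ(δ − z_{0.025}) = 0.75, so δ = z_{0.025} + z_{0.25} = 1.960 + 0.674 = 2.634.
δ = d·√n ⇒ n = (δ/d)² = (2.634 / 0.9259)² = 8.10.
Rounding up, n = 9.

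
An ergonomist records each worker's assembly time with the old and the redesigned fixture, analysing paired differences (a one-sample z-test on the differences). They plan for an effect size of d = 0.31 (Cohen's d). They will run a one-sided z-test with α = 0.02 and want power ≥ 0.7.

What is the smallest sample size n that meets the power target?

Set Φ(δ − 2.054) = 0.7; then δ − 2.054 = Φ⁻¹(0.7) = 0.524, giving δ = 2.578.
δ = d·√n ⇒ n = (δ/d)² = (2.578 / 0.31)² = 69.17.
Rounding up, n = 70.

n = 70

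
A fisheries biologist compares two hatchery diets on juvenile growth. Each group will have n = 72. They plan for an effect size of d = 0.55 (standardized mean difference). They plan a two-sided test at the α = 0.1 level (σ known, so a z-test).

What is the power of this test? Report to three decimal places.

Power ≈ 0.951

Noncentrality parameter: δ = d·√(n/2) = 0.55 × √(72/2) = 3.3000
Critical value for a two-sided test at α = 0.1: z_{α/2} = 1.645.
Power = Φ(δ − 1.645) + Φ(−δ − 1.645) = Φ(1.655) + Φ(-4.945) = 0.9511 + 0.0000 = 0.9511.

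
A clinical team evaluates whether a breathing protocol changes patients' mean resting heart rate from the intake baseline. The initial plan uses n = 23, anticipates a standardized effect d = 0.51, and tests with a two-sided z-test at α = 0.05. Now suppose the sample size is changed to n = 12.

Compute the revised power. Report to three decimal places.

Power ≈ 0.423

With n = 12: δ = d·√n = 0.51 × √12 = 1.7667. Critical value z_{0.025} = 1.960.
Revised power = Φ(δ − 1.960) + Φ(−δ − 1.960) = Φ(-0.193) + Φ(-3.727) = 0.4234 + 0.0001 = 0.4235.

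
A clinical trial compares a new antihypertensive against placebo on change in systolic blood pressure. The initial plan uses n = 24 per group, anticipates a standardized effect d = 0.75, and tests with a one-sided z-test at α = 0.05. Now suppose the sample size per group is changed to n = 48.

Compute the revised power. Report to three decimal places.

With n = 48 per group: δ = d·√(n/2) = 0.75 × √(48/2) = 3.6742. Critical value z_{0.05} = 1.645.
Revised power = Φ(δ − 1.645) = Φ(2.029) = 0.9788.

Power ≈ 0.979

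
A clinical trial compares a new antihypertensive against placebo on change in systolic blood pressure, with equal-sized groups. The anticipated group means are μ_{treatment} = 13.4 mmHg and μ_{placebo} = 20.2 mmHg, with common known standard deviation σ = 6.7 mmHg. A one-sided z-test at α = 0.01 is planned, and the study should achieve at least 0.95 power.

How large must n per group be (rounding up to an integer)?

Standardized effect: d = |μ_{treatment} − μ_{placebo}| / σ = |13.4 − 20.2| / 6.7 = 1.0149
For power 0.95 need Φ(δ − z_{0.01}) = 0.95, so δ = z_{0.01} + z_{0.05} = 2.326 + 1.645 = 3.971.
δ = d·√(n/2) ⇒ n = 2(δ/d)² = 2 × (3.971 / 1.0149)² = 30.62.
Rounding up, n = 31 per group.

n = 31 per group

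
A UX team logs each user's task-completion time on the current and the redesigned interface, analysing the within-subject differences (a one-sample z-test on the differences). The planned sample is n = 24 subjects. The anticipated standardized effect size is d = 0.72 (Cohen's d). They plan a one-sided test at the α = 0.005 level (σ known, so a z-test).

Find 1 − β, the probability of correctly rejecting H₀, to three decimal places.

Power ≈ 0.829

Noncentrality parameter: δ = d·√n = 0.72 × √24 = 3.5273
One-sided α = 0.005 → critical value z_{0.005} = 2.576.
Power = P(Z > 2.576 − δ) = Φ(0.951) = 0.8293.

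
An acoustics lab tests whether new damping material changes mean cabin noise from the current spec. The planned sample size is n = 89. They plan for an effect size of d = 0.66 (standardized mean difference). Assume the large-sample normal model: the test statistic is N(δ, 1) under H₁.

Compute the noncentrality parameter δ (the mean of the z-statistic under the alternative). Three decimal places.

The noncentrality parameter scales effect size by the design's sample-size factor: δ = d·√n = 0.66 × √89 = 6.2264

δ ≈ 6.226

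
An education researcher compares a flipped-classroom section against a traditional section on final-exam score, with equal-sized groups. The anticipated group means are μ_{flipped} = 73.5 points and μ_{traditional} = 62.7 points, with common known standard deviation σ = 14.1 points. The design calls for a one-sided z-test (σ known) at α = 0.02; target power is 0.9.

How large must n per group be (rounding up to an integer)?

Standardized effect: d = |μ_{flipped} − μ_{traditional}| / σ = |73.5 − 62.7| / 14.1 = 0.7660
Set Φ(δ − 2.054) = 0.9; then δ − 2.054 = Φ⁻¹(0.9) = 1.282, giving δ = 3.335.
δ = d·√(n/2) ⇒ n = 2(δ/d)² = 2 × (3.335 / 0.7660)² = 37.92.
Rounding up, n = 38 per group.

n = 38 per group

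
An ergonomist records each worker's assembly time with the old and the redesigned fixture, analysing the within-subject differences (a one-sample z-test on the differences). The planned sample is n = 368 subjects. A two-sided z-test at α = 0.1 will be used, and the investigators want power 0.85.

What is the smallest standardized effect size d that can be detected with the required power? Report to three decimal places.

Need Φ(δ − 1.645) = 0.85, so δ = 1.645 + 1.036 = 2.681.
(Lower-tail contribution to power is negligible for δ > 0.)
δ = d·√n ⇒ d = δ/√n = 2.681/√368 = 0.1398.

d ≈ 0.140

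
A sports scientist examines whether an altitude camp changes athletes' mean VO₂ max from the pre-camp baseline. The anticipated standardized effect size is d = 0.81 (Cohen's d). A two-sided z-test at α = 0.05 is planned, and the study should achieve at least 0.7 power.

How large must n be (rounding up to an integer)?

For power 0.7 need Φ(δ − z_{0.025}) = 0.7, so δ = z_{0.025} + z_{0.30} = 1.960 + 0.524 = 2.484.
(For δ > 0 the lower-tail rejection region contributes negligibly to power, so the one-term inversion is standard.)
δ = d·√n ⇒ n = (δ/d)² = (2.484 / 0.81)² = 9.41.
Rounding up, n = 10.

n = 10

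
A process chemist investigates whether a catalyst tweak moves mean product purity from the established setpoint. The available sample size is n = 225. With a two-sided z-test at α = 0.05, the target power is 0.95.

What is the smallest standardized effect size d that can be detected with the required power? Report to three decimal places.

d ≈ 0.240

Required noncentrality: δ = z_{0.025} + z_{0.05} = 1.960 + 1.645 = 3.605.
(The second rejection-region term Φ(−δ − z_{α/2}) is negligible and dropped.)
δ = d·√n ⇒ d = δ/√n = 3.605/√225 = 0.2403.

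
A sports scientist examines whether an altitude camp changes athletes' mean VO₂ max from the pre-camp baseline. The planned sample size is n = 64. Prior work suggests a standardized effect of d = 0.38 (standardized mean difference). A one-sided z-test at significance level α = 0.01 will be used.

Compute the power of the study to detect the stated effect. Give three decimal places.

Noncentrality parameter: δ = d·√n = 0.38 × √64 = 3.0400
One-sided α = 0.01 → critical value z_{0.01} = 2.326.
Power = Φ(δ − 2.326) = Φ(0.714) = 0.7623.

Power ≈ 0.762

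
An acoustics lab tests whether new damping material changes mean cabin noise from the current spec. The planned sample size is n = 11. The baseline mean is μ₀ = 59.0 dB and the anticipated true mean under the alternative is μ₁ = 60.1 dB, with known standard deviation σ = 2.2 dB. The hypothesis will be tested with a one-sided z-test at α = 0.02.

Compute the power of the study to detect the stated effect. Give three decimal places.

Standardized effect: d = |μ₁ − μ₀| / σ = |60.1 − 59.0| / 2.2 = 0.5000
Noncentrality parameter: δ = d·√n = 0.5000 × √11 = 1.6583
Critical value for a one-sided test at α = 0.02: z_α = 2.054.
Power = P(Z > 2.054 − δ) = Φ(-0.395) = 0.3463.

Power ≈ 0.346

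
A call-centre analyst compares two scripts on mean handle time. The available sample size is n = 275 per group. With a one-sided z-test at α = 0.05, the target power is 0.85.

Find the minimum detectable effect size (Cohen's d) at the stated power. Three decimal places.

d ≈ 0.229

Need Φ(δ − 1.645) = 0.85, so δ = 1.645 + 1.036 = 2.681.
δ = d·√(n/2) ⇒ d = δ/√(n/2) = 2.681/√(275/2) = 0.2287.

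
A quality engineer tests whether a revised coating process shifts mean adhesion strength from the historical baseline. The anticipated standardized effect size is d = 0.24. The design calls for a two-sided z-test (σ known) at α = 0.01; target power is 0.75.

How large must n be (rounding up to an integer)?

For power 0.75 need Φ(δ − z_{0.005}) = 0.75, so δ = z_{0.005} + z_{0.25} = 2.576 + 0.674 = 3.250.
(The Φ(−δ − z_{α/2}) term is vanishingly small for δ > 0 and is dropped in the standard sample-size formula.)
δ = d·√n ⇒ n = (δ/d)² = (3.250 / 0.24)² = 183.41.
Rounding up, n = 184.

n = 184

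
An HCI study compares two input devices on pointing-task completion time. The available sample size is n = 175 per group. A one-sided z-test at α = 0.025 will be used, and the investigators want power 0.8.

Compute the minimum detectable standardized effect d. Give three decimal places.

Need Φ(δ − 1.960) = 0.8, so δ = 1.960 + 0.842 = 2.802.
δ = d·√(n/2) ⇒ d = δ/√(n/2) = 2.802/√(175/2) = 0.2995.

d ≈ 0.300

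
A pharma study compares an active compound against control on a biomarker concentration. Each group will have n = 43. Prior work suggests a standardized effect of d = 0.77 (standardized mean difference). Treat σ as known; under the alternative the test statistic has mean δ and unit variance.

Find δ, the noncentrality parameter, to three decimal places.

δ = d·√(n/2) = 0.77 × √(43/2) = 3.5703

δ ≈ 3.570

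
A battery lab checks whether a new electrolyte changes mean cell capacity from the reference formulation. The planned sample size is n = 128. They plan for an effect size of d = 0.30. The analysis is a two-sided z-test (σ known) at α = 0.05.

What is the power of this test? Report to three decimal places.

Noncentrality parameter: δ = d·√n = 0.30 × √128 = 3.3941
Critical value for a two-sided test at α = 0.05: z_{α/2} = 1.960.
Power = Φ(δ − 1.960) + Φ(−δ − 1.960) = Φ(1.434) + Φ(-5.354) = 0.9242 + 0.0000 = 0.9242.

Power ≈ 0.924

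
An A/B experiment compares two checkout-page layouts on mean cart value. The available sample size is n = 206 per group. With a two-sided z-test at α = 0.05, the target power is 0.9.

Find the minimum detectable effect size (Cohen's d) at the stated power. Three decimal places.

Required noncentrality: δ = z_{0.025} + z_{0.10} = 1.960 + 1.282 = 3.242.
(Lower-tail contribution to power is negligible for δ > 0.)
δ = d·√(n/2) ⇒ d = δ/√(n/2) = 3.242/√(206/2) = 0.3194.

d ≈ 0.319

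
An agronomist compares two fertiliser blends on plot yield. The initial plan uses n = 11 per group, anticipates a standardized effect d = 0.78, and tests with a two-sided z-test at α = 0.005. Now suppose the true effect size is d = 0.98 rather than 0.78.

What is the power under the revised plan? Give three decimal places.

Power ≈ 0.305

With d = 0.98: δ = d·√(n/2) = 0.98 × √(11/2) = 2.2983. Critical value z_{0.0025} = 2.807.
Revised power = Φ(δ − 2.807) + Φ(−δ − 2.807) = Φ(-0.509) + Φ(-5.105) = 0.3055 + 0.0000 = 0.3055.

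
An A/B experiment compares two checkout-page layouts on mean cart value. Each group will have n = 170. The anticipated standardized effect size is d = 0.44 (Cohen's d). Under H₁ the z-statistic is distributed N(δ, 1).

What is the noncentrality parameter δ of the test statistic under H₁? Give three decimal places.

δ ≈ 4.057

δ = d·√(n/2) = 0.44 × √(170/2) = 4.0566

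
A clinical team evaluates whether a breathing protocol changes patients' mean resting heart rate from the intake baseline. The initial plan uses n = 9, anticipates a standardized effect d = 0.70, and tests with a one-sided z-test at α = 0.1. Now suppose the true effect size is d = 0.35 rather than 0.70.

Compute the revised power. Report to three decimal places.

Power ≈ 0.408

With d = 0.35: δ = d·√n = 0.35 × √9 = 1.0500. Critical value z_{0.1} = 1.282.
Revised power = Φ(δ − 1.282) = Φ(-0.232) = 0.4084.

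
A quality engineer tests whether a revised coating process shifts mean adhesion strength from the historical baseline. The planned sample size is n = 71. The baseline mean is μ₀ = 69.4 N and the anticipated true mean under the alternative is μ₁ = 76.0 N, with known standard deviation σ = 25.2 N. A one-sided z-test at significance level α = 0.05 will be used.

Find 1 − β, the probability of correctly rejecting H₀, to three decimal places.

Standardized effect: d = |μ₁ − μ₀| / σ = |76.0 − 69.4| / 25.2 = 0.2619
Noncentrality parameter: δ = d·√n = 0.2619 × √71 = 2.2068
Critical value for a one-sided test at α = 0.05: z_α = 1.645.
Power = Φ(δ − 1.645) = Φ(0.562) = 0.7129.

Power ≈ 0.713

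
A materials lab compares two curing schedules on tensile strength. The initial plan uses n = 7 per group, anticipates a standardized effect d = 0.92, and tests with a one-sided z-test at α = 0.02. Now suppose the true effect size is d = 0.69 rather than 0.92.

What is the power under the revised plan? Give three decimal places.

Power ≈ 0.223

With d = 0.69: δ = d·√(n/2) = 0.69 × √(7/2) = 1.2909. Critical value z_{0.02} = 2.054.
Revised power = P(Z > 2.054 − δ) = Φ(-0.763) = 0.2228.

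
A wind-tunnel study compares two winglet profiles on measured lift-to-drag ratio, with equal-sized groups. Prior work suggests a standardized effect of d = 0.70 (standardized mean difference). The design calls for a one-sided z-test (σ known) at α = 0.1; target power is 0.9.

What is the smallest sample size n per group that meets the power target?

n = 27 per group

Set Φ(δ − 1.282) = 0.9; then δ − 1.282 = Φ⁻¹(0.9) = 1.282, giving δ = 2.563.
δ = d·√(n/2) ⇒ n = 2(δ/d)² = 2 × (2.563 / 0.70)² = 26.81.
Rounding up, n = 27 per group.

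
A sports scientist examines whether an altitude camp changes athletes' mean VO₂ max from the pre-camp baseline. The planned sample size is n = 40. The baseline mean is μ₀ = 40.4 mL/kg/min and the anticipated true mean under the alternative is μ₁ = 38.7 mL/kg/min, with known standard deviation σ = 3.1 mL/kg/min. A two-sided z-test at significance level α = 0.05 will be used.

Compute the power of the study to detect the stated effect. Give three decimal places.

Standardized effect: d = |μ₁ − μ₀| / σ = |38.7 − 40.4| / 3.1 = 0.5484
Noncentrality parameter: δ = d·√n = 0.5484 × √40 = 3.4683
Two-sided α = 0.05 → critical value z_{0.025} = 1.960.
Power = Φ(δ − 1.960) + Φ(−δ − 1.960) = Φ(1.508) + Φ(-5.428) = 0.9343 + 0.0000 = 0.9343.

Power ≈ 0.934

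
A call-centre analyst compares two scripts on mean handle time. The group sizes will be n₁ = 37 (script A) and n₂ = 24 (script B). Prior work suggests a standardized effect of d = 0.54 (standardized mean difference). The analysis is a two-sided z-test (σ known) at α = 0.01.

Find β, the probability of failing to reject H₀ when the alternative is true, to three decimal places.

β ≈ 0.697

Noncentrality parameter: λ = d / √(1/n₁ + 1/n₂) = 0.54 / √(1/37 + 1/24) = 2.0603
Two-sided α = 0.01 → critical value z_{0.005} = 2.576.
Power = Φ(λ − 2.576) + Φ(−λ − 2.576) = Φ(-0.516) + Φ(-4.636) = 0.3031 + 0.0000 = 0.3031.
Type II error: β = 1 − power = 1 − 0.3031 = 0.6969.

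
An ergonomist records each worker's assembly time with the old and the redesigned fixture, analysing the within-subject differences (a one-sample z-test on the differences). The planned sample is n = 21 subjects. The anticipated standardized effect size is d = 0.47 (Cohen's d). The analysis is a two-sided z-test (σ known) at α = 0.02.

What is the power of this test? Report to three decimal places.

Noncentrality parameter: δ = d·√n = 0.47 × √21 = 2.1538
Two-sided α = 0.02 → critical value z_{0.01} = 2.326.
Power = Φ(δ − 2.326) + Φ(−δ − 2.326) = Φ(-0.173) + Φ(-4.480) = 0.4315 + 0.0000 = 0.4315.

Power ≈ 0.432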